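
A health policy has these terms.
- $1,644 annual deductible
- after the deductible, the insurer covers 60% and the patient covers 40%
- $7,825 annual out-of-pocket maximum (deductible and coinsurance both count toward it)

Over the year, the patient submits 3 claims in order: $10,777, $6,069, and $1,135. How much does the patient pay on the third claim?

$100.20

Claim 1 ($10,777): $1,644 finishes the deductible; $9,133 goes to coinsurance; patient's 40% is $3,653.20. Patient owes $5,297.20 (running OOP $5,297.20).
Claim 2 ($6,069): 40% coinsurance on $6,069 = $2,427.60. Cost to patient: $2,427.60. OOP to date $7,724.80.
Claim 3 ($1,135): deductible met; 40% of $1,135 = $454. That would push OOP to $8,178.80, over the $7,825 cap, so patient pays $7,825 − $7,724.80 = $100.20.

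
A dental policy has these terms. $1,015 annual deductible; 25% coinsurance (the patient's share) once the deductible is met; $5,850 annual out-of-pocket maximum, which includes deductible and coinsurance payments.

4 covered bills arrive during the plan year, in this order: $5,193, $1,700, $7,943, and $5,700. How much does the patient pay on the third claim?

$1,985.75

Bill 1, $5,193: $1,015 to deductible, leaving $4,178; 25% of $4,178 = $1,044.50. Patient owes $2,059.50 (running OOP $2,059.50).
Bill 2, $1,700: deductible met; 25% of $1,700 = $425. Patient owes $425 (running OOP $2,484.50).
Bill 3, $7,943: deductible already satisfied, so patient's share is 25% × $7,943 = $1,985.75. Patient owes $1,985.75 (running OOP $4,470.25).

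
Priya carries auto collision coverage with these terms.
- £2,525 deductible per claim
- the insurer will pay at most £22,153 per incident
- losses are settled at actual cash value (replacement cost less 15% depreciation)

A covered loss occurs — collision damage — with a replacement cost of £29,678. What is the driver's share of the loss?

At 15% depreciation, ACV = £29,678 − £4,451.70 = £25,226.30.
After the deductible, £25,226.30 − £2,525 = £22,701.30 remains.
Since £22,701.30 > £22,153, the payout is capped at £22,153.
Driver's share is the uncovered remainder: £29,678 − £22,153 = £7,525.

£7,525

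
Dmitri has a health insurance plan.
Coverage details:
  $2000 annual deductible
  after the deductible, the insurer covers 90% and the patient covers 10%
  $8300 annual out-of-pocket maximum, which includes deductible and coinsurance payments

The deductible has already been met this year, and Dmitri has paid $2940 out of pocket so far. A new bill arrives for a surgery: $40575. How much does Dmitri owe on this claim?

The deductible is already satisfied, so the full bill goes to coinsurance.
Patient's 10% share of $40575 is $4057.50.
Year-to-date out-of-pocket becomes $2940 + $4057.50 = $6997.50, still under the $8300 maximum, so no cap applies.

$4057.50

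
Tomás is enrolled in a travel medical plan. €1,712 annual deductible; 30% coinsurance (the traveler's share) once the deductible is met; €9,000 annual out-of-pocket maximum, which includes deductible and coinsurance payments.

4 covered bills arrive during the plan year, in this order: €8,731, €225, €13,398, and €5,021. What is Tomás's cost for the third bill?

Bill 1, €8,731: deductible takes €1,712, €7,019 remains; 30% of €7,019 = €2,105.70. Traveler owes €3,817.70 (running OOP €3,817.70).
Bill 2, €225: deductible already satisfied, so traveler's share is 30% × €225 = €67.50. Cost to traveler: €67.50. OOP to date €3,885.20.
Bill 3, €13,398: 30% coinsurance on €13,398 = €4,019.40. Traveler pays €4,019.40; OOP now €7,904.60.

€4,019.40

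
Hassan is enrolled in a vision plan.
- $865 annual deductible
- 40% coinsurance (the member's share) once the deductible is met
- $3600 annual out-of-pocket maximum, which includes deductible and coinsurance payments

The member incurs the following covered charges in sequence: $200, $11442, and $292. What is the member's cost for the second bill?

$3400

Claim 1 — $200: fully absorbed by the deductible. Cost to member: $200. OOP to date $200.
Claim 2 — $11442: deductible takes $665, $10777 remains; member's 40% is $4310.80. Together that's $665 + $4310.80 = $4975.80. Adding that to $200 gives $5175.80, past the $3600 cap; member pays only $3600 − $200 = $3400.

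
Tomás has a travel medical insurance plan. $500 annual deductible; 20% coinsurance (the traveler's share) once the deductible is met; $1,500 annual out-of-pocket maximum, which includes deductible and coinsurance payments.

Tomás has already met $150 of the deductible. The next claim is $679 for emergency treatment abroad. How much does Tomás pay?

$415.80

Remaining deductible: $500 − $150 = $350.
The remaining $329 (= $679 − $350) moves to coinsurance.
Coinsurance: $329 × 20% = $65.80.
Traveler responsibility before any cap: $350 + $65.80 = $415.80.
Year-to-date out-of-pocket becomes $150 + $415.80 = $565.80, still under the $1,500 maximum, so no cap applies.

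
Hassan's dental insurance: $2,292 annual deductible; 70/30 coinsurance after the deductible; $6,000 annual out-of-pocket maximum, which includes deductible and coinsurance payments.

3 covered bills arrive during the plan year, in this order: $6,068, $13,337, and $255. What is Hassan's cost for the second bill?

Claim 1 — $6,068: $2,292 finishes the deductible; $3,776 goes to coinsurance; coinsurance $3,776 × 30% = $1,132.80. Cost to patient: $3,424.80. OOP to date $3,424.80.
Claim 2 — $13,337: 30% coinsurance on $13,337 = $4,001.10. Adding that to $3,424.80 gives $7,425.90, past the $6,000 cap; patient pays only $6,000 − $3,424.80 = $2,575.20.

$2,575.20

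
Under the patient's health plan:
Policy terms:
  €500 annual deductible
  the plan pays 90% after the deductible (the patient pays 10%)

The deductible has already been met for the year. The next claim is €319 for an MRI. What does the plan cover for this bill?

The deductible is already satisfied, so the full bill goes to coinsurance.
Patient's 10% share of €319 is €31.90.
Insurer pays the balance: €319 − €31.90 = €287.10.

€287.10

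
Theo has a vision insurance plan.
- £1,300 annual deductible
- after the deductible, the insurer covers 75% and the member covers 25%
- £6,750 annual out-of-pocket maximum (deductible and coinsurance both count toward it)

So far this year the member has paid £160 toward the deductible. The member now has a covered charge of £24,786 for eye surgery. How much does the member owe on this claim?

£6,590

Remaining deductible: £1,300 − £160 = £1,140.
That leaves £24,786 − £1,140 = £23,646 for coinsurance.
Member's 25% share of £23,646 is £5,911.50.
Member responsibility before any cap: £1,140 + £5,911.50 = £7,051.50.
Adding £7,051.50 to the £160 already spent would give £7,211.50, which exceeds the £6,750 cap; the member pays just £6,750 − £160 = £6,590.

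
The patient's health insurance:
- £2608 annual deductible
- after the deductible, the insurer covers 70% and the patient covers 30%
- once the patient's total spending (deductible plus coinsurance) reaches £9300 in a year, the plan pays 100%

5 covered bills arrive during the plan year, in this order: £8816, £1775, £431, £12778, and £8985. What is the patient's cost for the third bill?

£129.30

#1 (£8816): deductible takes £2608, £6208 remains; coinsurance £6208 × 30% = £1862.40. Cost to patient: £4470.40. OOP to date £4470.40.
#2 (£1775): 30% coinsurance on £1775 = £532.50. Patient owes £532.50 (running OOP £5002.90).
#3 (£431): deductible met; 30% of £431 = £129.30. Patient pays £129.30; OOP now £5132.20.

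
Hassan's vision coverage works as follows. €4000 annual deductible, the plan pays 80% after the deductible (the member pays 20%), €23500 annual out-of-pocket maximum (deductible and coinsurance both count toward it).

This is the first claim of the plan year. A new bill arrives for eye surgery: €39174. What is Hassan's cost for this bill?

Nothing has been paid toward the €4000 deductible, so the first €4000 of this charge is applied there.
After the €4000 deductible portion, €39174 − €4000 = €35174 is subject to coinsurance.
Member's 20% share of €35174 is €7034.80.
So the member owes €4000 + €7034.80 = €11034.80 before any cap.
Cumulative spending €0 + €11034.80 = €11034.80 stays under the €23500 maximum.

€11034.80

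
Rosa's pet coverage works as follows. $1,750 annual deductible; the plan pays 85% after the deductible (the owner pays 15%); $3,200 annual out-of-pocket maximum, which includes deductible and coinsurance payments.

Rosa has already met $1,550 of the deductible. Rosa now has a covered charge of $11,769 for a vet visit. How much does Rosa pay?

Remaining deductible: $1,750 − $1,550 = $200.
The remaining $11,569 (= $11,769 − $200) moves to coinsurance.
15% of $11,569 = $1,735.35 falls to the owner.
Owner responsibility before any cap: $200 + $1,735.35 = $1,935.35.
That would bring total out-of-pocket to $3,485.35, past the $3,200 cap. The owner is capped at $3,200 − $1,550 = $1,650 on this claim.

$1,650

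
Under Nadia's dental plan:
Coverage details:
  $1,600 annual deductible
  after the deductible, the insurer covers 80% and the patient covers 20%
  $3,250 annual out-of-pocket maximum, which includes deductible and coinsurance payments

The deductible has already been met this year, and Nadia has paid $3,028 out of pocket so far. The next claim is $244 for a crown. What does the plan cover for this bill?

The deductible is already satisfied, so the full bill goes to coinsurance.
Coinsurance: $244 × 20% = $48.80.
Total out-of-pocket so far would be $3,028 + $48.80 = $3,076.80, below the $3,250 cap — no reduction.
Insurer pays the balance: $244 − $48.80 = $195.20.

$195.20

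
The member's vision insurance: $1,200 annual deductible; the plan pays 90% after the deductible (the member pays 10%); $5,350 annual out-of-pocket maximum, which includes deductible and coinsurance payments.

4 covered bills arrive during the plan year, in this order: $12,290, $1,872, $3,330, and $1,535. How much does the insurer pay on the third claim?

$2,997

Claim 1 ($12,290): $1,200 to deductible, leaving $11,090; coinsurance $11,090 × 10% = $1,109. Cost to member: $2,309. OOP to date $2,309. Insurer: $12,290 − $2,309 = $9,981.
Claim 2 ($1,872): deductible already satisfied, so member's share is 10% × $1,872 = $187.20. Member pays $187.20; OOP now $2,496.20. Insurer: $1,872 − $187.20 = $1,684.80.
Claim 3 ($3,330): deductible met; 10% of $3,330 = $333. Member pays $333; OOP now $2,829.20. Insurer: $3,330 − $333 = $2,997.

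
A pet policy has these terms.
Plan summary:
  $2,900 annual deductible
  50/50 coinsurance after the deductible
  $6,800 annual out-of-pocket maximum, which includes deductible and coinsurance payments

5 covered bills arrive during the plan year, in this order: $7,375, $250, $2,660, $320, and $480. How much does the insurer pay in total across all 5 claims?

$4,285

Claim 1 ($7,375): deductible takes $2,900, $4,475 remains; owner's 50% is $2,237.50. Cost to owner: $5,137.50. OOP to date $5,137.50. Plan pays $7,375 − $5,137.50 = $2,237.50.
Claim 2 ($250): deductible met; 50% of $250 = $125. Owner pays $125; OOP now $5,262.50. Plan pays $250 − $125 = $125.
Claim 3 ($2,660): 50% coinsurance on $2,660 = $1,330. Owner pays $1,330; OOP now $6,592.50. Plan pays $2,660 − $1,330 = $1,330.
Claim 4 ($320): deductible met; 50% of $320 = $160. Owner pays $160; OOP now $6,752.50. Insurer: $320 − $160 = $160.
Claim 5 ($480): deductible already satisfied, so owner's share is 50% × $480 = $240. That would push OOP to $6,992.50, over the $6,800 cap, so owner pays $6,800 − $6,752.50 = $47.50. Plan pays $480 − $47.50 = $432.50.
Insurer total = bills − owner's total = $11,085 − $6,800 = $4,285.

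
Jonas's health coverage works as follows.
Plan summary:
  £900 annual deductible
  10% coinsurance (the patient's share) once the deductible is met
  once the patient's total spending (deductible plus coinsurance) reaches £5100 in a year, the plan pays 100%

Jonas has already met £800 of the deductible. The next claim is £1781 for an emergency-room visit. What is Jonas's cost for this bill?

£800 of the £900 deductible is already met, leaving £100.
The remaining £1681 (= £1781 − £100) moves to coinsurance.
Coinsurance: £1681 × 10% = £168.10.
That puts the patient's cost at £100 + £168.10 = £268.10 before any cap.
Cumulative spending £800 + £268.10 = £1068.10 stays under the £5100 maximum.

£268.10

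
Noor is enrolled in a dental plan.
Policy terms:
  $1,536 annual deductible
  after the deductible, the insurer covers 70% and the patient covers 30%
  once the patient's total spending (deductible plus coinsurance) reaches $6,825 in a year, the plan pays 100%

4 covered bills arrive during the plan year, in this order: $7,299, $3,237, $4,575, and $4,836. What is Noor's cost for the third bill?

Claim 1 — $7,299: deductible takes $1,536, $5,763 remains; 30% of $5,763 = $1,728.90. Cost to patient: $3,264.90. OOP to date $3,264.90.
Claim 2 — $3,237: 30% coinsurance on $3,237 = $971.10. Patient pays $971.10; OOP now $4,236.
Claim 3 — $4,575: deductible already satisfied, so patient's share is 30% × $4,575 = $1,372.50. Cost to patient: $1,372.50. OOP to date $5,608.50.

$1,372.50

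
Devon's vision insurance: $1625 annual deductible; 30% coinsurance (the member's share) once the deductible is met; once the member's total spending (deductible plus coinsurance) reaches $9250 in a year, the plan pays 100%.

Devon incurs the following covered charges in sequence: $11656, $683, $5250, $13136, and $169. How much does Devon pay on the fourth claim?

$2835.80

Claim 1 ($11656): deductible takes $1625, $10031 remains; 30% of $10031 = $3009.30. Cost to member: $4634.30. OOP to date $4634.30.
Claim 2 ($683): 30% coinsurance on $683 = $204.90. Member owes $204.90 (running OOP $4839.20).
Claim 3 ($5250): 30% coinsurance on $5250 = $1575. Member owes $1575 (running OOP $6414.20).
Claim 4 ($13136): deductible met; 30% of $13136 = $3940.80. OOP would hit $10355 > $9250, so the cap limits the member to $9250 − $6414.20 = $2835.80.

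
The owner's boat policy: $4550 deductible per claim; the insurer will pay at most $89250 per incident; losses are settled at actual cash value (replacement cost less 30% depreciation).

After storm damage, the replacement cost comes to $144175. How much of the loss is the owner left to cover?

$54925

Depreciate 30%: the covered value is $144175 × 0.7 = $100922.50.
Less the $4550 deductible: $100922.50 − $4550 = $96372.50.
$96372.50 exceeds the $89250 limit, so the insurer pays the limit: $89250.
Out of pocket: $144175 − $89250 = $54925.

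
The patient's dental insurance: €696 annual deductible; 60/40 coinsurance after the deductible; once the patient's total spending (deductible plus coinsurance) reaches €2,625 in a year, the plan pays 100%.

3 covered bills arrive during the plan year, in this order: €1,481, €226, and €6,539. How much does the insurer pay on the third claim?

€5,014.40

Claim 1 (€1,481): €696 to deductible, leaving €785; coinsurance €785 × 40% = €314. Patient pays €1,010; OOP now €1,010. Insurer: €1,481 − €1,010 = €471.
Claim 2 (€226): deductible already satisfied, so patient's share is 40% × €226 = €90.40. Cost to patient: €90.40. OOP to date €1,100.40. Insurer: €226 − €90.40 = €135.60.
Claim 3 (€6,539): 40% coinsurance on €6,539 = €2,615.60. OOP would hit €3,716 > €2,625, so the cap limits the patient to €2,625 − €1,100.40 = €1,524.60. Plan pays €6,539 − €1,524.60 = €5,014.40.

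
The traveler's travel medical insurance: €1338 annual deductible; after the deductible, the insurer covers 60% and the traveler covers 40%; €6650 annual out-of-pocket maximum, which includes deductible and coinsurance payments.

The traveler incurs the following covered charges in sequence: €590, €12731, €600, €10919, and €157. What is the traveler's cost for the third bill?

Bill 1, €590: all of it applies to the deductible. Cost to traveler: €590. OOP to date €590.
Bill 2, €12731: €748 to deductible, leaving €11983; traveler's 40% is €4793.20. Traveler pays €5541.20; OOP now €6131.20.
Bill 3, €600: 40% coinsurance on €600 = €240. Cost to traveler: €240. OOP to date €6371.20.

€240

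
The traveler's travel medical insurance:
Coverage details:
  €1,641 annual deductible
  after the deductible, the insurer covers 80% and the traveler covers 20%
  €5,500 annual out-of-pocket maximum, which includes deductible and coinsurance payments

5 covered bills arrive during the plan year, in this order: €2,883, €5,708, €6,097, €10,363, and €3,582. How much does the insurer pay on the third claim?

€4,877.60

#1 (€2,883): €1,641 to deductible, leaving €1,242; traveler's 20% is €248.40. Traveler owes €1,889.40 (running OOP €1,889.40). Insurer: €2,883 − €1,889.40 = €993.60.
#2 (€5,708): deductible met; 20% of €5,708 = €1,141.60. Traveler pays €1,141.60; OOP now €3,031. Insurer: €5,708 − €1,141.60 = €4,566.40.
#3 (€6,097): deductible already satisfied, so traveler's share is 20% × €6,097 = €1,219.40. Traveler pays €1,219.40; OOP now €4,250.40. Insurer: €6,097 − €1,219.40 = €4,877.60.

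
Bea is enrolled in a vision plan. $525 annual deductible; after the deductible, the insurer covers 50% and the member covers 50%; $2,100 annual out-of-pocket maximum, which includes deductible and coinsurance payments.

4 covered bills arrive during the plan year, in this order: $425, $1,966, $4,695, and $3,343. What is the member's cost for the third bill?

Claim 1 ($425): entire amount goes to the deductible. Cost to member: $425. OOP to date $425.
Claim 2 ($1,966): $100 finishes the deductible; $1,866 goes to coinsurance; 50% of $1,866 = $933. Member owes $1,033 (running OOP $1,458).
Claim 3 ($4,695): deductible met; 50% of $4,695 = $2,347.50. OOP would hit $3,805.50 > $2,100, so the cap limits the member to $2,100 − $1,458 = $642.

$642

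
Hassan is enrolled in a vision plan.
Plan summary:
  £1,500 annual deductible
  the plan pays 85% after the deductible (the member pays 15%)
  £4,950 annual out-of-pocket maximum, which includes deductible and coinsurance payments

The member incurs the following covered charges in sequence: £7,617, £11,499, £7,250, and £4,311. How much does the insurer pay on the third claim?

£6,442.40

Claim 1 (£7,617): £1,500 to deductible, leaving £6,117; member's 15% is £917.55. Member owes £2,417.55 (running OOP £2,417.55). Plan pays £7,617 − £2,417.55 = £5,199.45.
Claim 2 (£11,499): 15% coinsurance on £11,499 = £1,724.85. Member owes £1,724.85 (running OOP £4,142.40). Plan pays £11,499 − £1,724.85 = £9,774.15.
Claim 3 (£7,250): 15% coinsurance on £7,250 = £1,087.50. OOP would hit £5,229.90 > £4,950, so the cap limits the member to £4,950 − £4,142.40 = £807.60. Insurer: £7,250 − £807.60 = £6,442.40.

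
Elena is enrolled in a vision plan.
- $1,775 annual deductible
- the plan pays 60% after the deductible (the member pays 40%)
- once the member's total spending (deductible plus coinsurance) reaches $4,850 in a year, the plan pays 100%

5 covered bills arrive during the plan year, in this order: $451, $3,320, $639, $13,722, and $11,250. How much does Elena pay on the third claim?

$255.60

Bill 1, $451: entire amount goes to the deductible. Cost to member: $451. OOP to date $451.
Bill 2, $3,320: $1,324 to deductible, leaving $1,996; member's 40% is $798.40. Cost to member: $2,122.40. OOP to date $2,573.40.
Bill 3, $639: deductible met; 40% of $639 = $255.60. Cost to member: $255.60. OOP to date $2,829.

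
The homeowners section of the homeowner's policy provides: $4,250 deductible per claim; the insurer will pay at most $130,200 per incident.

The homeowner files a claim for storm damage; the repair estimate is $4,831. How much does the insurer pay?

$581

Subtract the deductible: $4,831 − $4,250 = $581.
$581 ≤ $130,200, so the limit doesn't bind; insurer pays $581.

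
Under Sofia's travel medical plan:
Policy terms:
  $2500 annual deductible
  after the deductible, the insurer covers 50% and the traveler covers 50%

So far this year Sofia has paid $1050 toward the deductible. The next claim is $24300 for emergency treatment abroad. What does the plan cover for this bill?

$1050 of the $2500 deductible is already met, leaving $1450.
The remaining $22850 (= $24300 − $1450) moves to coinsurance.
50% of $22850 = $11425 falls to the traveler.
Traveler responsibility: $1450 + $11425 = $12875.
The insurer covers the remainder: $24300 − $12875 = $11425.

$11425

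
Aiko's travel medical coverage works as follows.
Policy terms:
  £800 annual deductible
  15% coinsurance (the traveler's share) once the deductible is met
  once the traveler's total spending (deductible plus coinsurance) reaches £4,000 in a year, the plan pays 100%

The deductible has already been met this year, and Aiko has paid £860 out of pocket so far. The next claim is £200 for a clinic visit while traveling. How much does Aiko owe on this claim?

£30

The deductible is already satisfied, so the full bill goes to coinsurance.
Traveler's 15% share of £200 is £30.
Total out-of-pocket so far would be £860 + £30 = £890, below the £4,000 cap — no reduction.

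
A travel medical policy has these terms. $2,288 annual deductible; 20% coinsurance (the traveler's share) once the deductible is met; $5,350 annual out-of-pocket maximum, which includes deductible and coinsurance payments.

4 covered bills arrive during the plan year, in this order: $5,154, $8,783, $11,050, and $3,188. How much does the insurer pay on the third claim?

Bill 1, $5,154: $2,288 finishes the deductible; $2,866 goes to coinsurance; coinsurance $2,866 × 20% = $573.20. Traveler owes $2,861.20 (running OOP $2,861.20). Insurer: $5,154 − $2,861.20 = $2,292.80.
Bill 2, $8,783: 20% coinsurance on $8,783 = $1,756.60. Traveler owes $1,756.60 (running OOP $4,617.80). Insurer: $8,783 − $1,756.60 = $7,026.40.
Bill 3, $11,050: 20% coinsurance on $11,050 = $2,210. That would push OOP to $6,827.80, over the $5,350 cap, so traveler pays $5,350 − $4,617.80 = $732.20. Plan pays $11,050 − $732.20 = $10,317.80.

$10,317.80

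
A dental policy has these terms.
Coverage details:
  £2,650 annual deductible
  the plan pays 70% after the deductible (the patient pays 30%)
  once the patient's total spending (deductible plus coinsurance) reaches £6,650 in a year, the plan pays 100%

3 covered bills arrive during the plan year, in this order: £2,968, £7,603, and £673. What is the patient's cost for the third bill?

Claim 1 — £2,968: £2,650 to deductible, leaving £318; patient's 30% is £95.40. Patient pays £2,745.40; OOP now £2,745.40.
Claim 2 — £7,603: deductible already satisfied, so patient's share is 30% × £7,603 = £2,280.90. Patient owes £2,280.90 (running OOP £5,026.30).
Claim 3 — £673: deductible met; 30% of £673 = £201.90. Cost to patient: £201.90. OOP to date £5,228.20.

£201.90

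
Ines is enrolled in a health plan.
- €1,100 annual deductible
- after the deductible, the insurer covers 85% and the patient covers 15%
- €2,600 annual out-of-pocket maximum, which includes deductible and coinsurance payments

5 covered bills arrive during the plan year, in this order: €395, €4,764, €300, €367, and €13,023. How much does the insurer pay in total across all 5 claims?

€16,249

Bill 1, €395: entire amount goes to the deductible. Cost to patient: €395. OOP to date €395. Insurer: €395 − €395 = €0.
Bill 2, €4,764: €705 to deductible, leaving €4,059; coinsurance €4,059 × 15% = €608.85. Patient owes €1,313.85 (running OOP €1,708.85). Insurer: €4,764 − €1,313.85 = €3,450.15.
Bill 3, €300: deductible already satisfied, so patient's share is 15% × €300 = €45. Patient pays €45; OOP now €1,753.85. Plan pays €300 − €45 = €255.
Bill 4, €367: 15% coinsurance on €367 = €55.05. Cost to patient: €55.05. OOP to date €1,808.90. Plan pays €367 − €55.05 = €311.95.
Bill 5, €13,023: deductible met; 15% of €13,023 = €1,953.45. Adding that to €1,808.90 gives €3,762.35, past the €2,600 cap; patient pays only €2,600 − €1,808.90 = €791.10. Plan pays €13,023 − €791.10 = €12,231.90.
Insurer total = bills − patient's total = €18,849 − €2,600 = €16,249.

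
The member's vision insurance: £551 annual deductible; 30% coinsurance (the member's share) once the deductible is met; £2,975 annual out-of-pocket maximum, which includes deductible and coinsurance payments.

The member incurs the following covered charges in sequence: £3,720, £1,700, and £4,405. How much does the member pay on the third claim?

£963.30

Claim 1 — £3,720: £551 to deductible, leaving £3,169; 30% of £3,169 = £950.70. Member owes £1,501.70 (running OOP £1,501.70).
Claim 2 — £1,700: deductible already satisfied, so member's share is 30% × £1,700 = £510. Cost to member: £510. OOP to date £2,011.70.
Claim 3 — £4,405: deductible met; 30% of £4,405 = £1,321.50. That would push OOP to £3,333.20, over the £2,975 cap, so member pays £2,975 − £2,011.70 = £963.30.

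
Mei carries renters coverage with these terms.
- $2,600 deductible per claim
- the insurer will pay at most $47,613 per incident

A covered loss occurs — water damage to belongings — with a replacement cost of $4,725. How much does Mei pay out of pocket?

$2,600

Subtract the deductible: $4,725 − $2,600 = $2,125.
That's under the $47,613 cap, so the insurer reimburses the full $2,125.
Out of pocket: $4,725 − $2,125 = $2,600.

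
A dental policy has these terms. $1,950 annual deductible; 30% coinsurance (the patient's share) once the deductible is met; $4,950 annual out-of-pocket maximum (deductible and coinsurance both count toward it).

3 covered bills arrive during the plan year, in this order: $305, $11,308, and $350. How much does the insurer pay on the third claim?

$248.90

Claim 1 ($305): entire amount goes to the deductible. Patient owes $305 (running OOP $305). Insurer: $305 − $305 = $0.
Claim 2 ($11,308): $1,645 to deductible, leaving $9,663; patient's 30% is $2,898.90. Patient owes $4,543.90 (running OOP $4,848.90). Plan pays $11,308 − $4,543.90 = $6,764.10.
Claim 3 ($350): deductible already satisfied, so patient's share is 30% × $350 = $105. OOP would hit $4,953.90 > $4,950, so the cap limits the patient to $4,950 − $4,848.90 = $101.10. Plan pays $350 − $101.10 = $248.90.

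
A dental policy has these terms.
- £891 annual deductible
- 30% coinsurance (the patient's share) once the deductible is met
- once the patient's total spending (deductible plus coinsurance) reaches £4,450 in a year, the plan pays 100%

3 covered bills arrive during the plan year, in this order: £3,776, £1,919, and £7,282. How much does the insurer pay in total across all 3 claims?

Bill 1, £3,776: £891 finishes the deductible; £2,885 goes to coinsurance; patient's 30% is £865.50. Patient pays £1,756.50; OOP now £1,756.50. Plan pays £3,776 − £1,756.50 = £2,019.50.
Bill 2, £1,919: deductible already satisfied, so patient's share is 30% × £1,919 = £575.70. Cost to patient: £575.70. OOP to date £2,332.20. Insurer: £1,919 − £575.70 = £1,343.30.
Bill 3, £7,282: deductible already satisfied, so patient's share is 30% × £7,282 = £2,184.60. OOP would hit £4,516.80 > £4,450, so the cap limits the patient to £4,450 − £2,332.20 = £2,117.80. Plan pays £7,282 − £2,117.80 = £5,164.20.
Insurer total = bills − patient's total = £12,977 − £4,450 = £8,527.

£8,527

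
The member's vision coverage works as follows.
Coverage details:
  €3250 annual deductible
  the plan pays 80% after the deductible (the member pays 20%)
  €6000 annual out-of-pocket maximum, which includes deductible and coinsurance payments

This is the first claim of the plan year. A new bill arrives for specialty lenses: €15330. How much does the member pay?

Nothing has been paid toward the €3250 deductible, so the first €3250 of this charge is applied there.
The remaining €12080 (= €15330 − €3250) moves to coinsurance.
Coinsurance: €12080 × 20% = €2416.
So the member owes €3250 + €2416 = €5666 before any cap.
Cumulative spending €0 + €5666 = €5666 stays under the €6000 maximum.

€5666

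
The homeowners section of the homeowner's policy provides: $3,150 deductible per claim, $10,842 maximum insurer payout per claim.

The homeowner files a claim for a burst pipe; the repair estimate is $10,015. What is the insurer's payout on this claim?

$6,865

After the deductible, $10,015 − $3,150 = $6,865 remains.
$6,865 ≤ $10,842, so the limit doesn't bind; insurer pays $6,865.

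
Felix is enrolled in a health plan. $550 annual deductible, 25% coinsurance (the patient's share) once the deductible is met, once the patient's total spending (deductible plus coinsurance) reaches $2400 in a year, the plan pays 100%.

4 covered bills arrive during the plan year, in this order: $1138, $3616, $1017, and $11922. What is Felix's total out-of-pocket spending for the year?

$2400

#1 ($1138): deductible takes $550, $588 remains; 25% of $588 = $147. Patient owes $697 (running OOP $697).
#2 ($3616): deductible met; 25% of $3616 = $904. Patient owes $904 (running OOP $1601).
#3 ($1017): deductible already satisfied, so patient's share is 25% × $1017 = $254.25. Cost to patient: $254.25. OOP to date $1855.25.
#4 ($11922): deductible already satisfied, so patient's share is 25% × $11922 = $2980.50. Adding that to $1855.25 gives $4835.75, past the $2400 cap; patient pays only $2400 − $1855.25 = $544.75.
Summing the patient's payments: $697 + $904 + $254.25 + $544.75 = $2400.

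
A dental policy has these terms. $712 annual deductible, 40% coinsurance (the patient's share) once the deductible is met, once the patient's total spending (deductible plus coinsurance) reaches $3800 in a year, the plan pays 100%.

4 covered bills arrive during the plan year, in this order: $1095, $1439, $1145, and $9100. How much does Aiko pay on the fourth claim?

Claim 1 ($1095): deductible takes $712, $383 remains; 40% of $383 = $153.20. Patient owes $865.20 (running OOP $865.20).
Claim 2 ($1439): deductible already satisfied, so patient's share is 40% × $1439 = $575.60. Patient owes $575.60 (running OOP $1440.80).
Claim 3 ($1145): deductible met; 40% of $1145 = $458. Cost to patient: $458. OOP to date $1898.80.
Claim 4 ($9100): deductible met; 40% of $9100 = $3640. Adding that to $1898.80 gives $5538.80, past the $3800 cap; patient pays only $3800 − $1898.80 = $1901.20.

$1901.20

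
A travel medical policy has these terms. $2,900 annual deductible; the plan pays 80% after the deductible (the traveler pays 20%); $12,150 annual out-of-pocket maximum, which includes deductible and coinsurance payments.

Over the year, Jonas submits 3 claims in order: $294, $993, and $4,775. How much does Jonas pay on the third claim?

$2,245.40

Claim 1 — $294: entire amount goes to the deductible. Cost to traveler: $294. OOP to date $294.
Claim 2 — $993: all of it applies to the deductible. Cost to traveler: $993. OOP to date $1,287.
Claim 3 — $4,775: $1,613 to deductible, leaving $3,162; coinsurance $3,162 × 20% = $632.40. Traveler pays $2,245.40; OOP now $3,532.40.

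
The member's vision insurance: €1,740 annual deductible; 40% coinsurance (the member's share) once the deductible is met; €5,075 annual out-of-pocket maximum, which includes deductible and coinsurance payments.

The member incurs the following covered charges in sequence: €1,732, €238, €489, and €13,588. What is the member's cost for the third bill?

€195.60

Claim 1 (€1,732): fully absorbed by the deductible. Cost to member: €1,732. OOP to date €1,732.
Claim 2 (€238): €8 to deductible, leaving €230; coinsurance €230 × 40% = €92. Cost to member: €100. OOP to date €1,832.
Claim 3 (€489): deductible already satisfied, so member's share is 40% × €489 = €195.60. Member owes €195.60 (running OOP €2,027.60).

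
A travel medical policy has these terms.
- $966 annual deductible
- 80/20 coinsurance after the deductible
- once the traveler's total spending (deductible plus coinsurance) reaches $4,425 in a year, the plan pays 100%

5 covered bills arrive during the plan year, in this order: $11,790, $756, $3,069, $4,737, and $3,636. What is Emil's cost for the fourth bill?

$529.20

Bill 1, $11,790: $966 to deductible, leaving $10,824; coinsurance $10,824 × 20% = $2,164.80. Traveler pays $3,130.80; OOP now $3,130.80.
Bill 2, $756: deductible already satisfied, so traveler's share is 20% × $756 = $151.20. Traveler owes $151.20 (running OOP $3,282).
Bill 3, $3,069: 20% coinsurance on $3,069 = $613.80. Cost to traveler: $613.80. OOP to date $3,895.80.
Bill 4, $4,737: 20% coinsurance on $4,737 = $947.40. That would push OOP to $4,843.20, over the $4,425 cap, so traveler pays $4,425 − $3,895.80 = $529.20.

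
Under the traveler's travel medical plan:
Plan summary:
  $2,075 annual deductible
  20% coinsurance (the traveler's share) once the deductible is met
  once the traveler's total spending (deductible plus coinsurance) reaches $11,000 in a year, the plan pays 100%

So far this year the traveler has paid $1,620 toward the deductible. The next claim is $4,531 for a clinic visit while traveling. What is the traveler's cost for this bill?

$1,270.20

Remaining deductible: $2,075 − $1,620 = $455.
After the $455 deductible portion, $4,531 − $455 = $4,076 is subject to coinsurance.
Coinsurance: $4,076 × 20% = $815.20.
Traveler responsibility before any cap: $455 + $815.20 = $1,270.20.
Year-to-date out-of-pocket becomes $1,620 + $1,270.20 = $2,890.20, still under the $11,000 maximum, so no cap applies.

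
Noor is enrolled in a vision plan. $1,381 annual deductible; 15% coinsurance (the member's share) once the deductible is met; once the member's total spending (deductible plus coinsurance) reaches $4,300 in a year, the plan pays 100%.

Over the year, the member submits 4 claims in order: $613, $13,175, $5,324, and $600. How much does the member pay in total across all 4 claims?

Claim 1 ($613): all of it applies to the deductible. Cost to member: $613. OOP to date $613.
Claim 2 ($13,175): $768 finishes the deductible; $12,407 goes to coinsurance; 15% of $12,407 = $1,861.05. Member owes $2,629.05 (running OOP $3,242.05).
Claim 3 ($5,324): deductible met; 15% of $5,324 = $798.60. Cost to member: $798.60. OOP to date $4,040.65.
Claim 4 ($600): deductible met; 15% of $600 = $90. Cost to member: $90. OOP to date $4,130.65.
Summing the member's payments: $613 + $2,629.05 + $798.60 + $90 = $4,130.65.

$4,130.65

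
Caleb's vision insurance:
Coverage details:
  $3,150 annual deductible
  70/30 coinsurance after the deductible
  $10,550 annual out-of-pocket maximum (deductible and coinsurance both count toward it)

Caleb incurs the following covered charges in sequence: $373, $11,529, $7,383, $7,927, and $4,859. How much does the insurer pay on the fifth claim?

$4,677.60

#1 ($373): entire amount goes to the deductible. Member pays $373; OOP now $373. Insurer: $373 − $373 = $0.
#2 ($11,529): deductible takes $2,777, $8,752 remains; member's 30% is $2,625.60. Cost to member: $5,402.60. OOP to date $5,775.60. Insurer: $11,529 − $5,402.60 = $6,126.40.
#3 ($7,383): deductible met; 30% of $7,383 = $2,214.90. Cost to member: $2,214.90. OOP to date $7,990.50. Plan pays $7,383 − $2,214.90 = $5,168.10.
#4 ($7,927): deductible already satisfied, so member's share is 30% × $7,927 = $2,378.10. Member owes $2,378.10 (running OOP $10,368.60). Plan pays $7,927 − $2,378.10 = $5,548.90.
#5 ($4,859): 30% coinsurance on $4,859 = $1,457.70. OOP would hit $11,826.30 > $10,550, so the cap limits the member to $10,550 − $10,368.60 = $181.40. Insurer: $4,859 − $181.40 = $4,677.60.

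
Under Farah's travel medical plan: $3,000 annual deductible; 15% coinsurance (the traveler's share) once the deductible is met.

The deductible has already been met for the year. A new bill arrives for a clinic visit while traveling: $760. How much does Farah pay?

$114

The deductible is already satisfied, so the full bill goes to coinsurance.
Coinsurance: $760 × 15% = $114.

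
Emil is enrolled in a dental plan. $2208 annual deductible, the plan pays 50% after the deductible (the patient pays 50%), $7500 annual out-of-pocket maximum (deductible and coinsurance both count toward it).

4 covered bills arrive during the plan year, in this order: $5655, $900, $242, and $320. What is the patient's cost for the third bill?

Bill 1, $5655: $2208 finishes the deductible; $3447 goes to coinsurance; 50% of $3447 = $1723.50. Patient owes $3931.50 (running OOP $3931.50).
Bill 2, $900: 50% coinsurance on $900 = $450. Patient pays $450; OOP now $4381.50.
Bill 3, $242: deductible met; 50% of $242 = $121. Cost to patient: $121. OOP to date $4502.50.

$121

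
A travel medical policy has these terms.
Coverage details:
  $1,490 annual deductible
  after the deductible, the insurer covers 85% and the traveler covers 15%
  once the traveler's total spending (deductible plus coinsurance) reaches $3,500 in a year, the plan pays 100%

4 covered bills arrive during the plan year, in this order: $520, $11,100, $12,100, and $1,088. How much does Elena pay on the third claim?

$490.50

Claim 1 — $520: entire amount goes to the deductible. Cost to traveler: $520. OOP to date $520.
Claim 2 — $11,100: $970 to deductible, leaving $10,130; 15% of $10,130 = $1,519.50. Traveler pays $2,489.50; OOP now $3,009.50.
Claim 3 — $12,100: deductible already satisfied, so traveler's share is 15% × $12,100 = $1,815. That would push OOP to $4,824.50, over the $3,500 cap, so traveler pays $3,500 − $3,009.50 = $490.50.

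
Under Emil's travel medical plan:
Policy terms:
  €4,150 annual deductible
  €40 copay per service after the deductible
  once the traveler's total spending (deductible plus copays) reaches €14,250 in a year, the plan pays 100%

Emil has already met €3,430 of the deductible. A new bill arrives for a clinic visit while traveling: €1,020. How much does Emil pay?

Deductible still to meet: €4,150 − €3,430 = €720.
After the €720 deductible portion, €1,020 − €720 = €300 is subject to the copay.
Copay on this service: €40.
Traveler responsibility before any cap: €720 + €40 = €760.
Cumulative spending €3,430 + €760 = €4,190 stays under the €14,250 maximum.

€760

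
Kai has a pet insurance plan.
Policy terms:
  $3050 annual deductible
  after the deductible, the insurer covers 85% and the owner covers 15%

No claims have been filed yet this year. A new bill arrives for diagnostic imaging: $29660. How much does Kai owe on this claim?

$7041.50

The full $3050 deductible is still open; $3050 of this bill applies to it.
The remaining $26610 (= $29660 − $3050) moves to coinsurance.
Owner's 15% share of $26610 is $3991.50.
So the owner owes $3050 + $3991.50 = $7041.50.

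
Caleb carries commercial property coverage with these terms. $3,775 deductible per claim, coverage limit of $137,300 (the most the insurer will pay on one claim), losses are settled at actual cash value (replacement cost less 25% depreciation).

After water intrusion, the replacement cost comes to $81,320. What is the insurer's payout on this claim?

$57,215

At 25% depreciation, ACV = $81,320 − $20,330 = $60,990.
Subtract the deductible: $60,990 − $3,775 = $57,215.
$57,215 ≤ $137,300, so the limit doesn't bind; insurer pays $57,215.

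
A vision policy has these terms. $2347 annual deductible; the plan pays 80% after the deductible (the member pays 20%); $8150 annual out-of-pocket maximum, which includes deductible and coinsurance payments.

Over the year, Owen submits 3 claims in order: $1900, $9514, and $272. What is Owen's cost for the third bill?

$54.40

Claim 1 — $1900: fully absorbed by the deductible. Member owes $1900 (running OOP $1900).
Claim 2 — $9514: $447 to deductible, leaving $9067; member's 20% is $1813.40. Member owes $2260.40 (running OOP $4160.40).
Claim 3 — $272: 20% coinsurance on $272 = $54.40. Member pays $54.40; OOP now $4214.80.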